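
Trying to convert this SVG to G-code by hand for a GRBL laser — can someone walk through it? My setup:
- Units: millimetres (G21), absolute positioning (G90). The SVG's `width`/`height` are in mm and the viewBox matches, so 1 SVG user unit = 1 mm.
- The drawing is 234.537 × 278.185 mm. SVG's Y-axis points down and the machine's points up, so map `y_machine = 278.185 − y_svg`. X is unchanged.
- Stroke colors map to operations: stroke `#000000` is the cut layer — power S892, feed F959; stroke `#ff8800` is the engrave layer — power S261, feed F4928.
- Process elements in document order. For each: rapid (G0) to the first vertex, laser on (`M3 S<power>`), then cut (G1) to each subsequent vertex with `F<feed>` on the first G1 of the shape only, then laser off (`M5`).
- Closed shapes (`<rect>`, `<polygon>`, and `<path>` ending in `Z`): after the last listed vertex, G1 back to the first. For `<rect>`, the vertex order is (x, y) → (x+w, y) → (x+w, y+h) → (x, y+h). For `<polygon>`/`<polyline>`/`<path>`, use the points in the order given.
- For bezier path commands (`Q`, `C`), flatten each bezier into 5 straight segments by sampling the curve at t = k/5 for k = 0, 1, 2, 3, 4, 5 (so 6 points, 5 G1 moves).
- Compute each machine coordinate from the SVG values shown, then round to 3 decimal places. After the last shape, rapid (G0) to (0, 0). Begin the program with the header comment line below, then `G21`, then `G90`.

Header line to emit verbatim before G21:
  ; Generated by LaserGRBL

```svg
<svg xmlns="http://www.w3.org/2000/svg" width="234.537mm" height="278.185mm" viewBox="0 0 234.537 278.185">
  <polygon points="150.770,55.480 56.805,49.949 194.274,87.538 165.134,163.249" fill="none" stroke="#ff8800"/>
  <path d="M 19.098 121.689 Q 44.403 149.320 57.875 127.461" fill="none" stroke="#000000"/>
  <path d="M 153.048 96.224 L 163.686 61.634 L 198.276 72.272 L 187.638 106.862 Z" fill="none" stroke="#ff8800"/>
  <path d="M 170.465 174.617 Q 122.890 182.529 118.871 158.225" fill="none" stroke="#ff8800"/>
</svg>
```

; Generated by LaserGRBL
G21
G90
G0 X150.770 Y222.705
M3 S261
G1 X56.805 Y228.236 F4928
G1 X194.274 Y190.647
G1 X165.134 Y114.936
G1 X150.770 Y222.705
M5
G0 X19.098 Y156.496
M3 S892
G1 X28.747 Y147.423 F959
G1 X37.449 Y142.310
G1 X45.204 Y141.155
G1 X52.013 Y143.960
G1 X57.875 Y150.724
M5
G0 X153.048 Y181.961
M3 S261
G1 X163.686 Y216.551 F4928
G1 X198.276 Y205.913
G1 X187.638 Y171.323
G1 X153.048 Y181.961
M5
G0 X170.465 Y103.568
M3 S261
G1 X153.177 Y101.692 F4928
G1 X139.374 Y102.393
G1 X129.055 Y105.671
G1 X122.221 Y111.527
G1 X118.871 Y119.960
M5
G0 X0.000 Y0.000

Since the viewBox matches the mm dimensions, user units are millimetres directly. The only transform is the Y-flip y_m = 278.185 − y_svg.

Shape 1 is a closed polygon drawn with `<polygon>`. Its stroke #ff8800 means engrave at S261, F4928. After flipping Y the toolpath is (150.770,222.705) → (56.805,228.236) → (194.274,190.647) → (165.134,114.936) → (150.770,222.705), returning to the start.

Shape 2 is a quadratic bezier drawn with `<path>`. Its stroke #000000 means cut at S892, F959. After flipping Y the toolpath is (19.098,156.496) → (28.747,147.423) → (37.449,142.310) → (45.204,141.155) → (52.013,143.960) → (57.875,150.724).

Shape 3 is a regular polygon drawn with `<path>`. Its stroke #ff8800 means engrave at S261, F4928. After flipping Y the toolpath is (153.048,181.961) → (163.686,216.551) → (198.276,205.913) → (187.638,171.323) → (153.048,181.961), returning to the start.

Shape 4 is a quadratic bezier drawn with `<path>`. Its stroke #ff8800 means engrave at S261, F4928. After flipping Y the toolpath is (170.465,103.568) → (153.177,101.692) → (139.374,102.393) → (129.055,105.671) → (122.221,111.527) → (118.871,119.960).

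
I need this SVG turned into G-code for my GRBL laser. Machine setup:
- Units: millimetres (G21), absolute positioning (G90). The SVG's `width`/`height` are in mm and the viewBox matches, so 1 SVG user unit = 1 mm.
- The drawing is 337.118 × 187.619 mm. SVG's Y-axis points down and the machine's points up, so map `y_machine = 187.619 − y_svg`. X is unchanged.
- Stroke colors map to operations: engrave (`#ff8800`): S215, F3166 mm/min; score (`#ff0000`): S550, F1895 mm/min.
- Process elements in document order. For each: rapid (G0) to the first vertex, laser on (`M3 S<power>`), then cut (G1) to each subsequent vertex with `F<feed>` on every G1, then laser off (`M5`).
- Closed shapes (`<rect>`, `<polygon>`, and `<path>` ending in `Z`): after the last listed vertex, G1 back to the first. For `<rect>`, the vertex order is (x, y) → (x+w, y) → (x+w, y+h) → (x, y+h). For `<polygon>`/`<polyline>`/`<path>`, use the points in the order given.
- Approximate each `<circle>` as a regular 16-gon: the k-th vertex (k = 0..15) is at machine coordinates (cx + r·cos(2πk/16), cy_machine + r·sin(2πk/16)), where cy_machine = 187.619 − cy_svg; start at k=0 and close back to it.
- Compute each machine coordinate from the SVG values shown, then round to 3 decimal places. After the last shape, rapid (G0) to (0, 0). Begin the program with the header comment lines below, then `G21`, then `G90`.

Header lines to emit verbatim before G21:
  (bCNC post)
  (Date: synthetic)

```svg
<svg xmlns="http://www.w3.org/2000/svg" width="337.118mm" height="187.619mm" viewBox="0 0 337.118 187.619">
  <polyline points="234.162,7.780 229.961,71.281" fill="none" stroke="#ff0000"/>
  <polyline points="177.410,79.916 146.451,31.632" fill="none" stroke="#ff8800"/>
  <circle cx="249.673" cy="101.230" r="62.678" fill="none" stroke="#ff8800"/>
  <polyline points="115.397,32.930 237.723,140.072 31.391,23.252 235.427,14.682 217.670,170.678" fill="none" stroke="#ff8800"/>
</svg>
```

(bCNC post)
(Date: synthetic)
G21
G90
G0 X234.162 Y179.839
M3 S550
G1 X229.961 Y116.338 F1895
M5
G0 X177.410 Y107.703
M3 S215
G1 X146.451 Y155.987 F3166
M5
G0 X312.351 Y86.389
M3 S215
G1 X307.580 Y110.375 F3166
G1 X293.993 Y130.709 F3166
G1 X273.659 Y144.296 F3166
G1 X249.673 Y149.067 F3166
G1 X225.687 Y144.296 F3166
G1 X205.353 Y130.709 F3166
G1 X191.766 Y110.375 F3166
G1 X186.995 Y86.389 F3166
G1 X191.766 Y62.403 F3166
G1 X205.353 Y42.069 F3166
G1 X225.687 Y28.482 F3166
G1 X249.673 Y23.711 F3166
G1 X273.659 Y28.482 F3166
G1 X293.993 Y42.069 F3166
G1 X307.580 Y62.403 F3166
G1 X312.351 Y86.389 F3166
M5
G0 X115.397 Y154.689
M3 S215
G1 X237.723 Y47.547 F3166
G1 X31.391 Y164.367 F3166
G1 X235.427 Y172.937 F3166
G1 X217.670 Y16.941 F3166
M5
G0 X0.000 Y0.000

Since the viewBox matches the mm dimensions, user units are millimetres directly. The only transform is the Y-flip y_m = 187.619 − y_svg.

Shape 1 is a line segment drawn with `<polyline>`. Its stroke #ff0000 means score at S550, F1895. After flipping Y the toolpath is (234.162,179.839) → (229.961,116.338).

Shape 2 is a line segment drawn with `<polyline>`. Its stroke #ff8800 means engrave at S215, F3166. After flipping Y the toolpath is (177.410,107.703) → (146.451,155.987).

Shape 3 is a circle drawn with `<circle>`. Its stroke #ff8800 means engrave at S215, F3166. After flipping Y the toolpath is (312.351,86.389) → (307.580,110.375) → (293.993,130.709) → (273.659,144.296) → (249.673,149.067) → (225.687,144.296) → (205.353,130.709) → (191.766,110.375) → (186.995,86.389) → (191.766,62.403) → (205.353,42.069) → (225.687,28.482) → (249.673,23.711) → (273.659,28.482) → (293.993,42.069) → (307.580,62.403) → (312.351,86.389), returning to the start.

Shape 4 is a open polyline drawn with `<polyline>`. Its stroke #ff8800 means engrave at S215, F3166. After flipping Y the toolpath is (115.397,154.689) → (237.723,47.547) → (31.391,164.367) → (235.427,172.937) → (217.670,16.941).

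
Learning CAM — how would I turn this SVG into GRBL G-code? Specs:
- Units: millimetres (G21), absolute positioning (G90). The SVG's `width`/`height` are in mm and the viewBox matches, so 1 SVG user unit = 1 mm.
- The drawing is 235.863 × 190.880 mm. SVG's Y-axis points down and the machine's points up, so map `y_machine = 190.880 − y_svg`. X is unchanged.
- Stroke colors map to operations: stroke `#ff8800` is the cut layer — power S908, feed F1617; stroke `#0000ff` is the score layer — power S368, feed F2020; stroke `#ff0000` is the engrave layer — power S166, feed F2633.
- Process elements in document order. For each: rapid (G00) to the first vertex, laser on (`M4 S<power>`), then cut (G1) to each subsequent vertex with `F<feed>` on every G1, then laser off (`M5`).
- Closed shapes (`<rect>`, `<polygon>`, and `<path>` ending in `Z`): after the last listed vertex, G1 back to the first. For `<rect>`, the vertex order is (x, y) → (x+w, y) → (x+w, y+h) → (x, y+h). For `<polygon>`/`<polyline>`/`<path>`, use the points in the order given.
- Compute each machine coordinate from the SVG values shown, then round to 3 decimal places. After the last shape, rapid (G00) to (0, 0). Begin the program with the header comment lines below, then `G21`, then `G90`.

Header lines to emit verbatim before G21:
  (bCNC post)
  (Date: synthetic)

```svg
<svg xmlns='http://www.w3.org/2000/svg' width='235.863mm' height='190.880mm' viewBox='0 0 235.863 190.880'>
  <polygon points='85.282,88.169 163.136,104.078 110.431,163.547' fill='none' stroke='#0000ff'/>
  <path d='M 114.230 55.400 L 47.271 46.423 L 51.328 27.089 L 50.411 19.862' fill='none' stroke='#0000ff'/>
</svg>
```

1 u = 1 mm; y_m = 190.880 − y.

[1] `<polygon>` regular polygon, #0000ff→score S368 F2020: (85.282,102.711) → (163.136,86.802) → (110.431,27.333) → (85.282,102.711) (closed)

[2] `<path>` open polyline, #0000ff→score S368 F2020: (114.230,135.480) → (47.271,144.457) → (51.328,163.791) → (50.411,171.018)

(bCNC post)
(Date: synthetic)
G21
G90
G00 X85.282 Y102.711
M4 S368
G1 X163.136 Y86.802 F2020
G1 X110.431 Y27.333 F2020
G1 X85.282 Y102.711 F2020
M5
G00 X114.230 Y135.480
M4 S368
G1 X47.271 Y144.457 F2020
G1 X51.328 Y163.791 F2020
G1 X50.411 Y171.018 F2020
M5
G00 X0.000 Y0.000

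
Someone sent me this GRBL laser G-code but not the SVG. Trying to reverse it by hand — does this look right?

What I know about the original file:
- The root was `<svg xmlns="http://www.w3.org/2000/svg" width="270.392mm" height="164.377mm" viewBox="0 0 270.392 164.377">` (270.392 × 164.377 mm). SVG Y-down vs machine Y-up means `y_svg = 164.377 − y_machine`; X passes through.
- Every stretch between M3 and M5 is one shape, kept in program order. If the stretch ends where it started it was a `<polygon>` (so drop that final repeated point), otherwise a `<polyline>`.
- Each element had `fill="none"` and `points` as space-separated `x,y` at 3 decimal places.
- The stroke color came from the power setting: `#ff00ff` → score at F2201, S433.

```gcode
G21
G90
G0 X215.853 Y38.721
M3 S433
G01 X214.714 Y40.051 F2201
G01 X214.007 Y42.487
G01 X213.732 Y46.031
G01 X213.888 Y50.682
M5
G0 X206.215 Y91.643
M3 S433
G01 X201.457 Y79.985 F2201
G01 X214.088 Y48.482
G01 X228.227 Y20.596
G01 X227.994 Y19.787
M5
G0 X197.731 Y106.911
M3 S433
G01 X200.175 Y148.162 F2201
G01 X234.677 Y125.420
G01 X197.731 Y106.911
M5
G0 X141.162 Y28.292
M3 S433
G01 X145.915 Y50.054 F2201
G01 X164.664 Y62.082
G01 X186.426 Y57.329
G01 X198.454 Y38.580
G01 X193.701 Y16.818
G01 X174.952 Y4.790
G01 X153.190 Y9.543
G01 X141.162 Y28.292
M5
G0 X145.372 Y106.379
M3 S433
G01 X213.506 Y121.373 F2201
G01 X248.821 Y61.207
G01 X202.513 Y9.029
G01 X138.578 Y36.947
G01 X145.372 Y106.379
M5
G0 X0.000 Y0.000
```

<svg xmlns="http://www.w3.org/2000/svg" width="270.392mm" height="164.377mm" viewBox="0 0 270.392 164.377">
  <polyline points="215.853,125.656 214.714,124.326 214.007,121.890 213.732,118.346 213.888,113.695" fill="none" stroke="#ff00ff"/>
  <polyline points="206.215,72.734 201.457,84.392 214.088,115.895 228.227,143.781 227.994,144.590" fill="none" stroke="#ff00ff"/>
  <polygon points="197.731,57.466 200.175,16.215 234.677,38.957" fill="none" stroke="#ff00ff"/>
  <polygon points="141.162,136.085 145.915,114.323 164.664,102.295 186.426,107.048 198.454,125.797 193.701,147.559 174.952,159.587 153.190,154.834" fill="none" stroke="#ff00ff"/>
  <polygon points="145.372,57.998 213.506,43.004 248.821,103.170 202.513,155.348 138.578,127.430" fill="none" stroke="#ff00ff"/>
</svg>

Machine Y-up, SVG Y-down with viewBox height 164.377, so y_svg = 164.377 − y_machine; X carries over. Every run uses S433, so all elements get stroke `#ff00ff` (score).

Run 1: The run is open, so emit a `<polyline>` with points (Y-flipped): 215.853,125.656 214.714,124.326 214.007,121.890 213.732,118.346 213.888,113.695.

Run 2: The run is open, so emit a `<polyline>` with points (Y-flipped): 206.215,72.734 201.457,84.392 214.088,115.895 228.227,143.781 227.994,144.590.

Run 3: The run returns to its start, so emit a `<polygon>` with points (Y-flipped): 197.731,57.466 200.175,16.215 234.677,38.957.

Run 4: The run returns to its start, so emit a `<polygon>` with points (Y-flipped): 141.162,136.085 145.915,114.323 164.664,102.295 186.426,107.048 198.454,125.797 193.701,147.559 174.952,159.587 153.190,154.834.

Run 5: The run returns to its start, so emit a `<polygon>` with points (Y-flipped): 145.372,57.998 213.506,43.004 248.821,103.170 202.513,155.348 138.578,127.430.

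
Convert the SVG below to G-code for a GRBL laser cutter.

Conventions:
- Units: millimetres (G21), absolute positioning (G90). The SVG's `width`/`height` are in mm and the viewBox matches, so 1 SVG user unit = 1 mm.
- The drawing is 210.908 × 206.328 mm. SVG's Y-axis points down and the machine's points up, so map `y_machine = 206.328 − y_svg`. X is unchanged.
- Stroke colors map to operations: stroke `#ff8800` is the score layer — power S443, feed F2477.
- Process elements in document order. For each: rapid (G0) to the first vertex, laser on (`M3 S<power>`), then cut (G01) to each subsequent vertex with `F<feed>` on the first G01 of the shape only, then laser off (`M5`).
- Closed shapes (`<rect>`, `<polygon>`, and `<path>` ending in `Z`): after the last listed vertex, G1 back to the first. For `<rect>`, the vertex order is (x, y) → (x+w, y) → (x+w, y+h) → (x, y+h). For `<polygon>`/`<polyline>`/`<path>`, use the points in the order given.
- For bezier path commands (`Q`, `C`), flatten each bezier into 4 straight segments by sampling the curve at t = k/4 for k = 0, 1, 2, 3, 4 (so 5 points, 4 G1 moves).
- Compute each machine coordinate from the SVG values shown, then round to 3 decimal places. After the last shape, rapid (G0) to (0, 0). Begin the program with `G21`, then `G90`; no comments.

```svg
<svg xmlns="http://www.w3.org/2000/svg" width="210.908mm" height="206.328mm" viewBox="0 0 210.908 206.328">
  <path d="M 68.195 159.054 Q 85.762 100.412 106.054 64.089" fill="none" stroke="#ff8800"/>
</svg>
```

G21
G90
G0 X68.195 Y47.274
M3 S443
G01 X77.149 Y75.200 F2477
G01 X86.443 Y100.336
G01 X96.078 Y122.683
G01 X106.054 Y142.239
M5
G0 X0.000 Y0.000

Since the viewBox matches the mm dimensions, user units are millimetres directly. The only transform is the Y-flip y_m = 206.328 − y_svg.

Shape 1 is a quadratic bezier drawn with `<path>`. Its stroke #ff8800 means score at S443, F2477. After flipping Y the toolpath is (68.195,47.274) → (77.149,75.200) → (86.443,100.336) → (96.078,122.683) → (106.054,142.239).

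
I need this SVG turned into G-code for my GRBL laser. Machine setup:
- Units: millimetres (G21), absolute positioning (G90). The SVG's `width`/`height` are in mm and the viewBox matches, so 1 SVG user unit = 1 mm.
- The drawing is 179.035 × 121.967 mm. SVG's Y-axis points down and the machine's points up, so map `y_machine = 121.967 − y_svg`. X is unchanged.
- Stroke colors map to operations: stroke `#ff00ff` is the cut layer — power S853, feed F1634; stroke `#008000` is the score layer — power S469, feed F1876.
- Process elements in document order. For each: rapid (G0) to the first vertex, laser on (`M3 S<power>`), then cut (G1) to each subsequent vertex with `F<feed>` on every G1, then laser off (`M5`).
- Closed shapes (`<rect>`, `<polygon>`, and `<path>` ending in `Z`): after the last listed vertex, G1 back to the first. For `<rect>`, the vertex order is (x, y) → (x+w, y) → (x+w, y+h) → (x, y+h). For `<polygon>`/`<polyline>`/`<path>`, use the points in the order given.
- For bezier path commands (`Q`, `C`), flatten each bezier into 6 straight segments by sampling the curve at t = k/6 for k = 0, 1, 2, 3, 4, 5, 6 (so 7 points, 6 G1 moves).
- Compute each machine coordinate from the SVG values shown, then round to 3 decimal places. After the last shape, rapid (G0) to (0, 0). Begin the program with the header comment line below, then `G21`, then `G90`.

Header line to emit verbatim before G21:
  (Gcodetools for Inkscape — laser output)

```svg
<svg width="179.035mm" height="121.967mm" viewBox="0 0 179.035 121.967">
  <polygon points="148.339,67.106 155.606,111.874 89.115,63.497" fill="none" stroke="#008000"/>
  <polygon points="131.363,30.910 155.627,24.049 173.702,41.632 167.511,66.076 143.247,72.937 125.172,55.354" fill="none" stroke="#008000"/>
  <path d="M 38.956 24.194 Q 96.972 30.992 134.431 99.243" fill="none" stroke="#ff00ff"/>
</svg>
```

(Gcodetools for Inkscape — laser output)
G21
G90
G0 X148.339 Y54.861
M3 S469
G1 X155.606 Y10.093 F1876
G1 X89.115 Y58.470 F1876
G1 X148.339 Y54.861 F1876
M5
G0 X131.363 Y91.057
M3 S469
G1 X155.627 Y97.918 F1876
G1 X173.702 Y80.335 F1876
G1 X167.511 Y55.891 F1876
G1 X143.247 Y49.030 F1876
G1 X125.172 Y66.613 F1876
G1 X131.363 Y91.057 F1876
M5
G0 X38.956 Y97.773
M3 S853
G1 X57.724 Y93.800 F1634
G1 X75.349 Y86.413 F1634
G1 X91.833 Y75.612 F1634
G1 X107.174 Y61.397 F1634
G1 X121.374 Y43.767 F1634
G1 X134.431 Y22.724 F1634
M5
G0 X0.000 Y0.000

viewBox `0 0 179.035 121.967` with mm width/height → 1 unit = 1 mm. Flip: y_m = 121.967 − y_svg.

**Shape 1** — `<polygon>` closed polygon, stroke `#008000` → score (S469, F1876). Machine vertices: (148.339,54.861) → (155.606,10.093) → (89.115,58.470) → (148.339,54.861). Closed: final G1 returns to the first vertex.

**Shape 2** — `<polygon>` regular polygon, stroke `#008000` → score (S469, F1876). Machine vertices: (131.363,91.057) → (155.627,97.918) → (173.702,80.335) → (167.511,55.891) → (143.247,49.030) → (125.172,66.613) → (131.363,91.057). Closed: final G1 returns to the first vertex.

**Shape 3** — `<path>` quadratic bezier, stroke `#ff00ff` → cut (S853, F1634). Control points (SVG): P0=(38.956,24.194), P1=(96.972,30.992), P2=(134.431,99.243); sampled at t=k/6. Machine vertices: (38.956,97.773) → (57.724,93.800) → (75.349,86.413) → (91.833,75.612) → (107.174,61.397) → (121.374,43.767) → (134.431,22.724). Open path.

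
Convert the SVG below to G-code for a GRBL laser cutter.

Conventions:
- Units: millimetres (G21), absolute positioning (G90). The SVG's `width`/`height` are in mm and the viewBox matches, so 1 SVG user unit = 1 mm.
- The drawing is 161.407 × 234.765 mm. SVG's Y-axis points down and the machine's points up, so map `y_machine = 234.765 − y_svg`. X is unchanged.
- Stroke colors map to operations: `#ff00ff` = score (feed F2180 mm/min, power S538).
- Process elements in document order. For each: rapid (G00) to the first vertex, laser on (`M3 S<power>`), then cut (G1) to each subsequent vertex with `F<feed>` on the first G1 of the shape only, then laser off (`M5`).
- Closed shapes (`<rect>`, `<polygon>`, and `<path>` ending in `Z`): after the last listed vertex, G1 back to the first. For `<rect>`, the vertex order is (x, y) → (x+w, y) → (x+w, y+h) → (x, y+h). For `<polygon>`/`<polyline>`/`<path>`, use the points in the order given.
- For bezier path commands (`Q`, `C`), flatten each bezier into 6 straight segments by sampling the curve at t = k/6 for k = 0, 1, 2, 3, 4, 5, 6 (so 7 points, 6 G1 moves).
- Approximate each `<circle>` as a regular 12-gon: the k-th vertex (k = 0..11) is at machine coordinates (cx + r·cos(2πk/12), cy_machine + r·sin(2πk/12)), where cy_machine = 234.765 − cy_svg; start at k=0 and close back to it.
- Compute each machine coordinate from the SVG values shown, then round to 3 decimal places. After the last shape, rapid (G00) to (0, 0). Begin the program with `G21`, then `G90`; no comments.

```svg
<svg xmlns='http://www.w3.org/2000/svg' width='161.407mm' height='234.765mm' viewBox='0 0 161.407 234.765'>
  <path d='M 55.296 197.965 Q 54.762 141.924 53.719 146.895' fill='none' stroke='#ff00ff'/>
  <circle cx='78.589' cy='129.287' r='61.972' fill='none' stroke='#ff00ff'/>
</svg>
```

G21
G90
G00 X55.296 Y36.800
M3 S538
G1 X55.104 Y53.786 F2180
G1 X54.883 Y67.382
G1 X54.635 Y77.588
G1 X54.358 Y84.405
G1 X54.053 Y87.832
G1 X53.719 Y87.870
M5
G00 X140.561 Y105.478
M3 S538
G1 X132.258 Y136.464 F2180
G1 X109.575 Y159.147
G1 X78.589 Y167.450
G1 X47.603 Y159.147
G1 X24.920 Y136.464
G1 X16.617 Y105.478
G1 X24.920 Y74.492
G1 X47.603 Y51.809
G1 X78.589 Y43.506
G1 X109.575 Y51.809
G1 X132.258 Y74.492
G1 X140.561 Y105.478
M5
G00 X0.000 Y0.000

1 u = 1 mm; y_m = 234.765 − y.

[1] `<path>` quadratic bezier, #ff00ff→score S538 F2180: (55.296,36.800) → (55.104,53.786) → (54.883,67.382) → (54.635,77.588) → (54.358,84.405) → (54.053,87.832) → (53.719,87.870)

[2] `<circle>` circle, #ff00ff→score S538 F2180: (140.561,105.478) → (132.258,136.464) → (109.575,159.147) → (78.589,167.450) → (47.603,159.147) → (24.920,136.464) → (16.617,105.478) → (24.920,74.492) → (47.603,51.809) → (78.589,43.506) → (109.575,51.809) → (132.258,74.492) → (140.561,105.478) (closed)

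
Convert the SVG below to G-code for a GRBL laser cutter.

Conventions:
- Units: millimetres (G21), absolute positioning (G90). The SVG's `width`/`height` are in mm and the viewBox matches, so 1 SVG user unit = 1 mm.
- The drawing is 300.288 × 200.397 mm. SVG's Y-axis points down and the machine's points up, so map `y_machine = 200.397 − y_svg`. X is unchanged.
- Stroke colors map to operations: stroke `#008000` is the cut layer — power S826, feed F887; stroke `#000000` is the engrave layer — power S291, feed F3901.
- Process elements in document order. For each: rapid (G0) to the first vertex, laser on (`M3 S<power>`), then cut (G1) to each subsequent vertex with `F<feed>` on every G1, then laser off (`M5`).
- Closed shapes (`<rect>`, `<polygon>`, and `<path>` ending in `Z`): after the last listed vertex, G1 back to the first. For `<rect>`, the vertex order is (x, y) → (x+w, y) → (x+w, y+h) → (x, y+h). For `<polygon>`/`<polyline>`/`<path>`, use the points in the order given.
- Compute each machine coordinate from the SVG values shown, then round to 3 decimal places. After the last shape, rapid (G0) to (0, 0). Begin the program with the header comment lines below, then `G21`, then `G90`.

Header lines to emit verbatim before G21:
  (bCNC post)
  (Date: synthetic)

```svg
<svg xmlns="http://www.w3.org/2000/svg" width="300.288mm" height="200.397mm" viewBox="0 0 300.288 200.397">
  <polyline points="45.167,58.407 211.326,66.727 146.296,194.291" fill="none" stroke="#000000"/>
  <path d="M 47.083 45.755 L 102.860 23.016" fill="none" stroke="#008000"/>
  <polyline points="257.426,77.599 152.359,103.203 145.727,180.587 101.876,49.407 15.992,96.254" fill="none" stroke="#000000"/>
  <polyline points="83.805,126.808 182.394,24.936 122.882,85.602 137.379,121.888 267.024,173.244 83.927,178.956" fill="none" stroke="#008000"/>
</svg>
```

(bCNC post)
(Date: synthetic)
G21
G90
G0 X45.167 Y141.990
M3 S291
G1 X211.326 Y133.670 F3901
G1 X146.296 Y6.106 F3901
M5
G0 X47.083 Y154.642
M3 S826
G1 X102.860 Y177.381 F887
M5
G0 X257.426 Y122.798
M3 S291
G1 X152.359 Y97.194 F3901
G1 X145.727 Y19.810 F3901
G1 X101.876 Y150.990 F3901
G1 X15.992 Y104.143 F3901
M5
G0 X83.805 Y73.589
M3 S826
G1 X182.394 Y175.461 F887
G1 X122.882 Y114.795 F887
G1 X137.379 Y78.509 F887
G1 X267.024 Y27.153 F887
G1 X83.927 Y21.441 F887
M5
G0 X0.000 Y0.000

Since the viewBox matches the mm dimensions, user units are millimetres directly. The only transform is the Y-flip y_m = 200.397 − y_svg.

Shape 1 is a open polyline drawn with `<polyline>`. Its stroke #000000 means engrave at S291, F3901. After flipping Y the toolpath is (45.167,141.990) → (211.326,133.670) → (146.296,6.106).

Shape 2 is a line segment drawn with `<path>`. Its stroke #008000 means cut at S826, F887. After flipping Y the toolpath is (47.083,154.642) → (102.860,177.381).

Shape 3 is a open polyline drawn with `<polyline>`. Its stroke #000000 means engrave at S291, F3901. After flipping Y the toolpath is (257.426,122.798) → (152.359,97.194) → (145.727,19.810) → (101.876,150.990) → (15.992,104.143).

Shape 4 is a open polyline drawn with `<polyline>`. Its stroke #008000 means cut at S826, F887. After flipping Y the toolpath is (83.805,73.589) → (182.394,175.461) → (122.882,114.795) → (137.379,78.509) → (267.024,27.153) → (83.927,21.441).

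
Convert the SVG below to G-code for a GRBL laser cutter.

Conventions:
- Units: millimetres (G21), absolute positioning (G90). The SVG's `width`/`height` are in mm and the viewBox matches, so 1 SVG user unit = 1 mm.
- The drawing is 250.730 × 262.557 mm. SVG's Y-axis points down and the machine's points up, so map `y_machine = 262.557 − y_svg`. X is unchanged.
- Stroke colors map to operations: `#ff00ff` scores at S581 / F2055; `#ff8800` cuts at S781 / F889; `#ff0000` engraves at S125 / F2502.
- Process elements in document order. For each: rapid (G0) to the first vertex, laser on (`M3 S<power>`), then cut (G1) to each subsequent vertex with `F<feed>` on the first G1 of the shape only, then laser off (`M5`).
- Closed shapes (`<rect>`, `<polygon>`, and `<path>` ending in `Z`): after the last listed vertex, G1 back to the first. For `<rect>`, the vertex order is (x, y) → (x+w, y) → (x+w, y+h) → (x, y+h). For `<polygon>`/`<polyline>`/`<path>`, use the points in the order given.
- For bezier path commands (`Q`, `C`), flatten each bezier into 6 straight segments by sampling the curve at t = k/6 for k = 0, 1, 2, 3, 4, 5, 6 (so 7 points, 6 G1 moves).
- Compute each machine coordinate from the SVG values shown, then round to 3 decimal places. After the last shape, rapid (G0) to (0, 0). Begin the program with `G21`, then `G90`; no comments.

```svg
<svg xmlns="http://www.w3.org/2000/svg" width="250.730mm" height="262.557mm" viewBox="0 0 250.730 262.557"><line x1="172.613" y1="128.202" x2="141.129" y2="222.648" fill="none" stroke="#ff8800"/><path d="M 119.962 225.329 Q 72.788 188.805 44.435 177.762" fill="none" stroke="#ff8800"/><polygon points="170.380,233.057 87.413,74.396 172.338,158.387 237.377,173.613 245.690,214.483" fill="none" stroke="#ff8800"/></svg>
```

Since the viewBox matches the mm dimensions, user units are millimetres directly. The only transform is the Y-flip y_m = 262.557 − y_svg.

Shape 1 is a line segment drawn with `<line>`. Its stroke #ff8800 means cut at S781, F889. After flipping Y the toolpath is (172.613,134.355) → (141.129,39.909).

Shape 2 is a quadratic bezier drawn with `<path>`. Its stroke #ff8800 means cut at S781, F889. After flipping Y the toolpath is (119.962,37.228) → (104.760,48.695) → (90.604,58.746) → (77.493,67.382) → (65.428,74.602) → (54.409,80.406) → (44.435,84.795).

Shape 3 is a closed polygon drawn with `<polygon>`. Its stroke #ff8800 means cut at S781, F889. After flipping Y the toolpath is (170.380,29.500) → (87.413,188.161) → (172.338,104.170) → (237.377,88.944) → (245.690,48.074) → (170.380,29.500), returning to the start.

G21
G90
G0 X172.613 Y134.355
M3 S781
G1 X141.129 Y39.909 F889
M5
G0 X119.962 Y37.228
M3 S781
G1 X104.760 Y48.695 F889
G1 X90.604 Y58.746
G1 X77.493 Y67.382
G1 X65.428 Y74.602
G1 X54.409 Y80.406
G1 X44.435 Y84.795
M5
G0 X170.380 Y29.500
M3 S781
G1 X87.413 Y188.161 F889
G1 X172.338 Y104.170
G1 X237.377 Y88.944
G1 X245.690 Y48.074
G1 X170.380 Y29.500
M5
G0 X0.000 Y0.000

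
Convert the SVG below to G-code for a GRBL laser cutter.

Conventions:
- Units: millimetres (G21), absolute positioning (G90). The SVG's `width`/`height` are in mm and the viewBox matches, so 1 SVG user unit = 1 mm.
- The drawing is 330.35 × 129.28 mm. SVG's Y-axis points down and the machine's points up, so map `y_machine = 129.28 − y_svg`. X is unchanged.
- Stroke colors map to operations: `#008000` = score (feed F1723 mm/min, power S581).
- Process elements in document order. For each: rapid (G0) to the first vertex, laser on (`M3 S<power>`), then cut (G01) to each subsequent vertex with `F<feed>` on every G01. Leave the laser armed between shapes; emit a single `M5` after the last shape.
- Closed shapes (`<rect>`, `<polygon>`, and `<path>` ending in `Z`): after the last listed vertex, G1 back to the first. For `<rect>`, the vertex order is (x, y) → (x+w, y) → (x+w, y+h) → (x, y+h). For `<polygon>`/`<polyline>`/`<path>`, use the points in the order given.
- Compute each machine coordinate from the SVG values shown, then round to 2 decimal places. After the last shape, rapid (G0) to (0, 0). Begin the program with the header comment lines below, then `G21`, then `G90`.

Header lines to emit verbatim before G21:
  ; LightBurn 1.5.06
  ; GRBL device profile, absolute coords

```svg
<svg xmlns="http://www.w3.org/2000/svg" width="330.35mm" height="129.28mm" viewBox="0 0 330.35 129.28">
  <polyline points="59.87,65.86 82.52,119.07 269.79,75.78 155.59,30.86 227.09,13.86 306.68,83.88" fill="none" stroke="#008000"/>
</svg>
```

; LightBurn 1.5.06
; GRBL device profile, absolute coords
G21
G90
G0 X59.87 Y63.42
M3 S581
G01 X82.52 Y10.21 F1723
G01 X269.79 Y53.50 F1723
G01 X155.59 Y98.42 F1723
G01 X227.09 Y115.42 F1723
G01 X306.68 Y45.40 F1723
M5
G0 X0.00 Y0.00

viewBox `0 0 330.35 129.28` with mm width/height → 1 unit = 1 mm. Flip: y_m = 129.28 − y_svg.

**Shape 1** — `<polyline>` open polyline, stroke `#008000` → score (S581, F1723). Machine vertices: (59.87,63.42) → (82.52,10.21) → (269.79,53.50) → (155.59,98.42) → (227.09,115.42) → (306.68,45.40). Open path.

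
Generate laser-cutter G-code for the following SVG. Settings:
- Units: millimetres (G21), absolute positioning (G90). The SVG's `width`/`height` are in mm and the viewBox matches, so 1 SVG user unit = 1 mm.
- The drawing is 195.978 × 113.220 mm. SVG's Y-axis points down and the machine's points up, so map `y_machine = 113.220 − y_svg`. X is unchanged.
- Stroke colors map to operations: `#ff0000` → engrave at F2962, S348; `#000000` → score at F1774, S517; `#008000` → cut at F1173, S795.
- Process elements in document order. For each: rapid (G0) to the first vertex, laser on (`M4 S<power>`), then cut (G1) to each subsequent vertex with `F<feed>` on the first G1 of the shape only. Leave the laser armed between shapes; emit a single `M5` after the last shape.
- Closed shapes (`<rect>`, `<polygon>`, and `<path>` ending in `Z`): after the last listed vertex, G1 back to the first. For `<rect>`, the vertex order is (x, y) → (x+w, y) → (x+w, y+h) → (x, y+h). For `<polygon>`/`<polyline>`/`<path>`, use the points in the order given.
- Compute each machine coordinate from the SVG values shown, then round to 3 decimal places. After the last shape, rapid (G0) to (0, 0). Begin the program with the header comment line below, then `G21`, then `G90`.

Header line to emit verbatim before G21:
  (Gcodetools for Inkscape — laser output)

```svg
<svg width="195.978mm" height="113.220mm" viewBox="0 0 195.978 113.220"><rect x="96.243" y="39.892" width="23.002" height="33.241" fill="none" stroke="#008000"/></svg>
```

(Gcodetools for Inkscape — laser output)
G21
G90
G0 X96.243 Y73.328
M4 S795
G1 X119.245 Y73.328 F1173
G1 X119.245 Y40.087
G1 X96.243 Y40.087
G1 X96.243 Y73.328
M5
G0 X0.000 Y0.000

1 u = 1 mm; y_m = 113.220 − y.

[1] `<rect>` rectangle, #008000→cut S795 F1173: (96.243,73.328) → (119.245,73.328) → (119.245,40.087) → (96.243,40.087) → (96.243,73.328) (closed)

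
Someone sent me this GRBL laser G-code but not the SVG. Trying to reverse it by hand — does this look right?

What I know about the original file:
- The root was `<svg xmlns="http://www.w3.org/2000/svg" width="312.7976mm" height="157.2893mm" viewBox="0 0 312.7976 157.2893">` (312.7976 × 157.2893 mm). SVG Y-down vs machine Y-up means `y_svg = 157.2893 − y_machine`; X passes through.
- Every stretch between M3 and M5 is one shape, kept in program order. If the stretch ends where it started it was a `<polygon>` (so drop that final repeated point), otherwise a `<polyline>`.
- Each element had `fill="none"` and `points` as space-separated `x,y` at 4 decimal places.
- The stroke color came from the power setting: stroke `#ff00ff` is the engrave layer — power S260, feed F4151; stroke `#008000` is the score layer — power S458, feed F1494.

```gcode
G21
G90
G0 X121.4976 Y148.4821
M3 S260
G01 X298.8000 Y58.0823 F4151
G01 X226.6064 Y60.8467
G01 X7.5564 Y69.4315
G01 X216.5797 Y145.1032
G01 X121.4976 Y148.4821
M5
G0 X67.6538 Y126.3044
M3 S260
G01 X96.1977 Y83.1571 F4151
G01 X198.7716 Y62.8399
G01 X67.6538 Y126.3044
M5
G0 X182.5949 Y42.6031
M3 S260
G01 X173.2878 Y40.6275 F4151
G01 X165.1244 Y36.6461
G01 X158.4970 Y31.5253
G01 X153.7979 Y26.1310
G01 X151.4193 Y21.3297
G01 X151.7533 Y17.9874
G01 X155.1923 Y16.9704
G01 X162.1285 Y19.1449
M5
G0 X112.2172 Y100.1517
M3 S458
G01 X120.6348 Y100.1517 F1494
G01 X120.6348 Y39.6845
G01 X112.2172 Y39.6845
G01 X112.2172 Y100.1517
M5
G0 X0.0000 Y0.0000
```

<svg xmlns="http://www.w3.org/2000/svg" width="312.7976mm" height="157.2893mm" viewBox="0 0 312.7976 157.2893">
  <polygon points="121.4976,8.8072 298.8000,99.2070 226.6064,96.4426 7.5564,87.8578 216.5797,12.1861" fill="none" stroke="#ff00ff"/>
  <polygon points="67.6538,30.9849 96.1977,74.1322 198.7716,94.4494" fill="none" stroke="#ff00ff"/>
  <polyline points="182.5949,114.6862 173.2878,116.6618 165.1244,120.6432 158.4970,125.7640 153.7979,131.1583 151.4193,135.9596 151.7533,139.3019 155.1923,140.3189 162.1285,138.1444" fill="none" stroke="#ff00ff"/>
  <polygon points="112.2172,57.1376 120.6348,57.1376 120.6348,117.6048 112.2172,117.6048" fill="none" stroke="#008000"/>
</svg>

y_svg = 157.2893 − y_m.

[1] S260→`#ff00ff` (engrave); closed run; points: 121.4976,8.8072 298.8000,99.2070 226.6064,96.4426 7.5564,87.8578 216.5797,12.1861

[2] S260→`#ff00ff` (engrave); closed run; points: 67.6538,30.9849 96.1977,74.1322 198.7716,94.4494

[3] S260→`#ff00ff` (engrave); open run; points: 182.5949,114.6862 173.2878,116.6618 165.1244,120.6432 158.4970,125.7640 153.7979,131.1583 151.4193,135.9596 151.7533,139.3019 155.1923,140.3189 162.1285,138.1444

[4] S458→`#008000` (score); closed run; points: 112.2172,57.1376 120.6348,57.1376 120.6348,117.6048 112.2172,117.6048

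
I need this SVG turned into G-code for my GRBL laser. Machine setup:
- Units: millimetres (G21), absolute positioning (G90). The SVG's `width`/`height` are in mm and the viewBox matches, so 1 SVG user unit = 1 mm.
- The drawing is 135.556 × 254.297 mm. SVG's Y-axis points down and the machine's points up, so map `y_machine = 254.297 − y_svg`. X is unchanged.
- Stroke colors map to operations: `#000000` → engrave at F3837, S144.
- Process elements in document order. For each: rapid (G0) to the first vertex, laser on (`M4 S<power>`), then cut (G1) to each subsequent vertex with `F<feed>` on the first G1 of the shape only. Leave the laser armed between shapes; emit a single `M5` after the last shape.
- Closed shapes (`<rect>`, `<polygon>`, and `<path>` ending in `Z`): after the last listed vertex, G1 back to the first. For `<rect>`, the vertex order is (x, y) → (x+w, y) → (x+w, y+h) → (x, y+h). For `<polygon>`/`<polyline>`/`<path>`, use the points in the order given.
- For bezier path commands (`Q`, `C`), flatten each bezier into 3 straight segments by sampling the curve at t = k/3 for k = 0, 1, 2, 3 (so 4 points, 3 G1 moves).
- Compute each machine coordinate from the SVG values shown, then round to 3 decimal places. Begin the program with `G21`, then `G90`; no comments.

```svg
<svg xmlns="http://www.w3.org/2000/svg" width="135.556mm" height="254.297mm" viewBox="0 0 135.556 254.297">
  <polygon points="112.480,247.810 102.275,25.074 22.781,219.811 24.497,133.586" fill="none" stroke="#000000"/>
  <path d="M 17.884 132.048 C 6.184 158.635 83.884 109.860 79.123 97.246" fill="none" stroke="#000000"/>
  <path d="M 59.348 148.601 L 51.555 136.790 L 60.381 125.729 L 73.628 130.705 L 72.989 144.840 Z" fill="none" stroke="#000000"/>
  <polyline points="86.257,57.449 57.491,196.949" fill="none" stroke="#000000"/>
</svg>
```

G21
G90
G0 X112.480 Y6.487
M4 S144
G1 X102.275 Y229.223 F3837
G1 X22.781 Y34.486
G1 X24.497 Y120.711
G1 X112.480 Y6.487
G0 X17.884 Y122.249
M4 S144
G1 X29.619 Y116.652 F3837
G1 X62.762 Y136.514
G1 X79.123 Y157.051
G0 X59.348 Y105.696
M4 S144
G1 X51.555 Y117.507 F3837
G1 X60.381 Y128.568
G1 X73.628 Y123.592
G1 X72.989 Y109.457
G1 X59.348 Y105.696
G0 X86.257 Y196.848
M4 S144
G1 X57.491 Y57.348 F3837
M5

1 u = 1 mm; y_m = 254.297 − y.

[1] `<polygon>` closed polygon, #000000→engrave S144 F3837: (112.480,6.487) → (102.275,229.223) → (22.781,34.486) → (24.497,120.711) → (112.480,6.487) (closed)

[2] `<path>` cubic bezier, #000000→engrave S144 F3837: (17.884,122.249) → (29.619,116.652) → (62.762,136.514) → (79.123,157.051)

[3] `<path>` regular polygon, #000000→engrave S144 F3837: (59.348,105.696) → (51.555,117.507) → (60.381,128.568) → (73.628,123.592) → (72.989,109.457) → (59.348,105.696) (closed)

[4] `<polyline>` line segment, #000000→engrave S144 F3837: (86.257,196.848) → (57.491,57.348)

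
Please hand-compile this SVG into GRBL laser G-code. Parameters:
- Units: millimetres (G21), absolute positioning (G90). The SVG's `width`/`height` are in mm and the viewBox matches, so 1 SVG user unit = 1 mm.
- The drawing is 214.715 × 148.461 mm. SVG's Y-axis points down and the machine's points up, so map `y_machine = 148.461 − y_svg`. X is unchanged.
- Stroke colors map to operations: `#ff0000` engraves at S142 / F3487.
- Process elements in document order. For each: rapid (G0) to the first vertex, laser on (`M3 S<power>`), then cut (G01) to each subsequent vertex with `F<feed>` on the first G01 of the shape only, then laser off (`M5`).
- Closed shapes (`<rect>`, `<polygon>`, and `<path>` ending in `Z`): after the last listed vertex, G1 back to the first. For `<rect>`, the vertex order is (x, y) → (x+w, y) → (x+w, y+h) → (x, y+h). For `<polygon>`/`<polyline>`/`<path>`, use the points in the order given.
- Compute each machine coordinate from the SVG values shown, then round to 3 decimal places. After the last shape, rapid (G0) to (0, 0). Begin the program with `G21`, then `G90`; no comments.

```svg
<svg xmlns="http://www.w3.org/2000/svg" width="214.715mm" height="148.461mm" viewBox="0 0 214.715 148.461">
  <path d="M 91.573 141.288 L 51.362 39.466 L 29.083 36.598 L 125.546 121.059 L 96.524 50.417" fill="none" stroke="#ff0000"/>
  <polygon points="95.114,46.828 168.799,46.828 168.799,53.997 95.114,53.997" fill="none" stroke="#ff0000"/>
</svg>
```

G21
G90
G0 X91.573 Y7.173
M3 S142
G01 X51.362 Y108.995 F3487
G01 X29.083 Y111.863
G01 X125.546 Y27.402
G01 X96.524 Y98.044
M5
G0 X95.114 Y101.633
M3 S142
G01 X168.799 Y101.633 F3487
G01 X168.799 Y94.464
G01 X95.114 Y94.464
G01 X95.114 Y101.633
M5
G0 X0.000 Y0.000

Since the viewBox matches the mm dimensions, user units are millimetres directly. The only transform is the Y-flip y_m = 148.461 − y_svg.

Shape 1 is a open polyline drawn with `<path>`. Its stroke #ff0000 means engrave at S142, F3487. After flipping Y the toolpath is (91.573,7.173) → (51.362,108.995) → (29.083,111.863) → (125.546,27.402) → (96.524,98.044).

Shape 2 is a rectangle drawn with `<polygon>`. Its stroke #ff0000 means engrave at S142, F3487. After flipping Y the toolpath is (95.114,101.633) → (168.799,101.633) → (168.799,94.464) → (95.114,94.464) → (95.114,101.633), returning to the start.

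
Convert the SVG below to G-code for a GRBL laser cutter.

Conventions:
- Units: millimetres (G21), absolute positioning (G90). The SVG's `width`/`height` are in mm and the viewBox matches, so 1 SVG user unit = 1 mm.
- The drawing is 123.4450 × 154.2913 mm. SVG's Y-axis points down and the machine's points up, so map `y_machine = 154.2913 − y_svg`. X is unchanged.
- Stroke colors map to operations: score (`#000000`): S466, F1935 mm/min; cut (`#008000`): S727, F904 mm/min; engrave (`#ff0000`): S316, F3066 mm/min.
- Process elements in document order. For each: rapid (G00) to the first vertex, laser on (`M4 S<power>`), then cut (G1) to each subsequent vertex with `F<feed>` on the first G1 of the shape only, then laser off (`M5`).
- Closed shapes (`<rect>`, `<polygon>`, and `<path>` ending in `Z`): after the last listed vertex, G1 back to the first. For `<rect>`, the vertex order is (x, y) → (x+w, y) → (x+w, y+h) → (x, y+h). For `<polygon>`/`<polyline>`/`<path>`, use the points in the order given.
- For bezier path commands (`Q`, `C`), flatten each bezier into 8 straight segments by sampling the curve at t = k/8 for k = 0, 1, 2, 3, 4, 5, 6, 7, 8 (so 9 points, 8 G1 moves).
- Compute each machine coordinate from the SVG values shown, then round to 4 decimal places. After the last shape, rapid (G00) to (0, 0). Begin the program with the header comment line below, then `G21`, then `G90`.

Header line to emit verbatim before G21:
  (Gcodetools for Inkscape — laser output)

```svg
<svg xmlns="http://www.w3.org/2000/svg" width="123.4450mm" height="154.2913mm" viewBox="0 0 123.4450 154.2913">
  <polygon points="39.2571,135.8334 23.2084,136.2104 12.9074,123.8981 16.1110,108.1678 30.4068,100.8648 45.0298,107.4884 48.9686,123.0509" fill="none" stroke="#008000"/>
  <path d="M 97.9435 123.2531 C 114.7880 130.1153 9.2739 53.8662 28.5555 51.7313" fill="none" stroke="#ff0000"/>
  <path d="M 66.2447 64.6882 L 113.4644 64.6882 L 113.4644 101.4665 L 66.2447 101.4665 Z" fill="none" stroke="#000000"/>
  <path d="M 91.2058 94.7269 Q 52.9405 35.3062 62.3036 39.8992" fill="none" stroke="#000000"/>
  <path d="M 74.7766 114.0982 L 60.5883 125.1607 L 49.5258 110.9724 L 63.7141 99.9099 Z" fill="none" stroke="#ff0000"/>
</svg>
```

(Gcodetools for Inkscape — laser output)
G21
G90
G00 X39.2571 Y18.4579
M4 S727
G1 X23.2084 Y18.0809 F904
G1 X12.9074 Y30.3932
G1 X16.1110 Y46.1235
G1 X30.4068 Y53.4265
G1 X45.0298 Y46.8029
G1 X48.9686 Y31.2404
G1 X39.2571 Y18.4579
M5
G00 X97.9435 Y31.0382
M4 S316
G1 X99.0074 Y32.0536 F3066
G1 X91.4964 Y39.0183
G1 X78.3071 Y50.0896
G1 X62.3356 Y63.4252
G1 X46.4784 Y77.1825
G1 X33.6317 Y89.5191
G1 X26.6920 Y98.5924
G1 X28.5555 Y102.5600
M5
G00 X66.2447 Y89.6031
M4 S466
G1 X113.4644 Y89.6031 F1935
G1 X113.4644 Y52.8248
G1 X66.2447 Y52.8248
G1 X66.2447 Y89.6031
M5
G00 X91.2058 Y59.5644
M4 S466
G1 X82.3837 Y73.4194 F1935
G1 X75.0499 Y85.2739
G1 X69.2046 Y95.1280
G1 X64.8476 Y102.9817
G1 X61.9790 Y108.8349
G1 X60.5988 Y112.6877
G1 X60.7070 Y114.5401
G1 X62.3036 Y114.3921
M5
G00 X74.7766 Y40.1931
M4 S316
G1 X60.5883 Y29.1306 F3066
G1 X49.5258 Y43.3189
G1 X63.7141 Y54.3814
G1 X74.7766 Y40.1931
M5
G00 X0.0000 Y0.0000

Since the viewBox matches the mm dimensions, user units are millimetres directly. The only transform is the Y-flip y_m = 154.2913 − y_svg.

Shape 1 is a regular polygon drawn with `<polygon>`. Its stroke #008000 means cut at S727, F904. After flipping Y the toolpath is (39.2571,18.4579) → (23.2084,18.0809) → (12.9074,30.3932) → (16.1110,46.1235) → (30.4068,53.4265) → (45.0298,46.8029) → (48.9686,31.2404) → (39.2571,18.4579), returning to the start.

Shape 2 is a cubic bezier drawn with `<path>`. Its stroke #ff0000 means engrave at S316, F3066. After flipping Y the toolpath is (97.9435,31.0382) → (99.0074,32.0536) → (91.4964,39.0183) → (78.3071,50.0896) → (62.3356,63.4252) → (46.4784,77.1825) → (33.6317,89.5191) → (26.6920,98.5924) → (28.5555,102.5600).

Shape 3 is a rectangle drawn with `<path>`. Its stroke #000000 means score at S466, F1935. After flipping Y the toolpath is (66.2447,89.6031) → (113.4644,89.6031) → (113.4644,52.8248) → (66.2447,52.8248) → (66.2447,89.6031), returning to the start.

Shape 4 is a quadratic bezier drawn with `<path>`. Its stroke #000000 means score at S466, F1935. After flipping Y the toolpath is (91.2058,59.5644) → (82.3837,73.4194) → (75.0499,85.2739) → (69.2046,95.1280) → (64.8476,102.9817) → (61.9790,108.8349) → (60.5988,112.6877) → (60.7070,114.5401) → (62.3036,114.3921).

Shape 5 is a regular polygon drawn with `<path>`. Its stroke #ff0000 means engrave at S316, F3066. After flipping Y the toolpath is (74.7766,40.1931) → (60.5883,29.1306) → (49.5258,43.3189) → (63.7141,54.3814) → (74.7766,40.1931), returning to the start.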